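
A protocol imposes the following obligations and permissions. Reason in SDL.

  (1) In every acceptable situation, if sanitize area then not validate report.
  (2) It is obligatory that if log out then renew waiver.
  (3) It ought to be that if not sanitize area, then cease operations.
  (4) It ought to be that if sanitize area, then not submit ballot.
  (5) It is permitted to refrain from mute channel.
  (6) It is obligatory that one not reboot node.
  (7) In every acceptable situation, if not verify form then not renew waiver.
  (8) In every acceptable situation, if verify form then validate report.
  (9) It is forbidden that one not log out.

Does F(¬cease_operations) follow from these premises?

Premise 9, F(¬log_out), is equivalent to O(log_out).
From O(log_out) and premise 2, O(log_out → renew_waiver), we obtain O(renew_waiver).
The contrapositive of premise 7 (O(¬verify_form → ¬renew_waiver)) is O(renew_waiver → verify_form), and O(renew_waiver) is already established, so O(verify_form).
Applying K to premise 8 (O(verify_form → validate_report)) and O(verify_form) yields O(validate_report).
Premise 1, O(sanitize_area → ¬validate_report), contraposes to O(validate_report → ¬sanitize_area); with O(validate_report) we get O(¬sanitize_area).
With premise 3, O(¬sanitize_area → cease_operations), the K-axiom yields O(cease_operations).
Premises 4, 5, 6 do not contribute to this derivation.
So O(cease_operations) holds, i.e. F(¬cease_operations). The claim follows.

Yes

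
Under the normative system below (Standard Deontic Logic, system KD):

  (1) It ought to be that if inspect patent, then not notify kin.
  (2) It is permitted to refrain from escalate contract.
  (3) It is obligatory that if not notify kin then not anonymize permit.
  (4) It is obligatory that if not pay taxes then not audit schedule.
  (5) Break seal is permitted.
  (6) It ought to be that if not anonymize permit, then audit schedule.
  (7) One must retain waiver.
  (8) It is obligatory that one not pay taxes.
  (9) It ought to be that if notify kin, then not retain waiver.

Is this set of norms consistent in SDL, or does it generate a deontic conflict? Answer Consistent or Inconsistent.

From premise 7 we have O(retain_waiver).
The contrapositive of premise 9 (O(notify_kin → ¬retain_waiver)) is O(retain_waiver → ¬notify_kin), and O(retain_waiver) is already established, so O(¬notify_kin).
Applying K to premise 3 (O(¬notify_kin → ¬anonymize_permit)) and O(¬notify_kin) yields O(¬anonymize_permit).
With premise 6, O(¬anonymize_permit → audit_schedule), the K-axiom yields O(audit_schedule).
Premise 4 is O(¬pay_taxes → ¬audit_schedule); contrapositively O(audit_schedule → pay_taxes). Since O(audit_schedule) holds, K gives O(pay_taxes).
However, premise 8 gives O(¬pay_taxes).
We now have both O(pay_taxes) and O(¬pay_taxes) — pay_taxes is simultaneously obligatory and forbidden, violating the D-axiom.

Inconsistent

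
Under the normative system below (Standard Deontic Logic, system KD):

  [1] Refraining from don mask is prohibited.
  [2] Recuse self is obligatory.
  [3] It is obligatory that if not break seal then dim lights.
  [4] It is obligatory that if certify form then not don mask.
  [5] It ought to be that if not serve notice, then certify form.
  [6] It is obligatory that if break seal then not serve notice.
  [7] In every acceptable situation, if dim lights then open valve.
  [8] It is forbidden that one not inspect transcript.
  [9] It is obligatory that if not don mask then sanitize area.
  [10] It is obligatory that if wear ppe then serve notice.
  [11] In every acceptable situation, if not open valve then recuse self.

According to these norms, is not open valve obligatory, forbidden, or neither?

Forbidden

Premise 1, F(¬don_mask), is equivalent to O(don_mask).
Premise 4 is O(certify_form → ¬don_mask); contrapositively O(don_mask → ¬certify_form). Since O(don_mask) holds, K gives O(¬certify_form).
The contrapositive of premise 5 (O(¬serve_notice → certify_form)) is O(¬certify_form → serve_notice), and O(¬certify_form) is already established, so O(serve_notice).
The contrapositive of premise 6 (O(break_seal → ¬serve_notice)) is O(serve_notice → ¬break_seal), and O(serve_notice) is already established, so O(¬break_seal).
Premise 3 is O(¬break_seal → dim_lights); since O(¬break_seal), deontic closure gives O(dim_lights).
Applying K to premise 7 (O(dim_lights → open_valve)) and O(dim_lights) yields O(open_valve).
Premises 2, 8, 9, 10, 11 do not contribute to this derivation.
Thus O(open_valve), which is F(¬open_valve): ¬open_valve is forbidden.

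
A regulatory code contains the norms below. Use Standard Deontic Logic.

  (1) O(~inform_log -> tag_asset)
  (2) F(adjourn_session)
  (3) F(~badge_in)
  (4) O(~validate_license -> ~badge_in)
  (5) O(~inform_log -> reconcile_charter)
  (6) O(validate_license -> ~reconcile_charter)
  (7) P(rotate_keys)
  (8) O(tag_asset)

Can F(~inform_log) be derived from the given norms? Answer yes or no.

Yes

Premise 3, F(~badge_in), is equivalent to O(badge_in).
The contrapositive of premise 4 (O(~validate_license -> ~badge_in)) is O(badge_in -> validate_license), and O(badge_in) is already established, so O(validate_license).
Applying K to premise 6 (O(validate_license -> ~reconcile_charter)) and O(validate_license) yields O(~reconcile_charter).
Premise 5, O(~inform_log -> reconcile_charter), contraposes to O(~reconcile_charter -> inform_log); with O(~reconcile_charter) we get O(inform_log).
Premises 1, 2, 7, 8 do not contribute to this derivation.
So O(inform_log) holds, i.e. F(~inform_log). The claim follows.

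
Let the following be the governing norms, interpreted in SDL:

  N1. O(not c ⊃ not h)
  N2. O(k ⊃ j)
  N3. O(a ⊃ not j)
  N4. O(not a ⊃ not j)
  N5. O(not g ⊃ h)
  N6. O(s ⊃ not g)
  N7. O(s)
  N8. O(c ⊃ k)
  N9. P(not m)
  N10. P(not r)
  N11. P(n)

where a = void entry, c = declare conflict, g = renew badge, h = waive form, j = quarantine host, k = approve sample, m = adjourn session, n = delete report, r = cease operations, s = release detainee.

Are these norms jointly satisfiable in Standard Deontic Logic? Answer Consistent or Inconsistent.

Inconsistent

Premises 4 and 3 are O(not a ⊃ not j) and O(a ⊃ not j); every ideal world satisfies not a or a, so in either case not j holds — hence O(not j).
Premise 2 is O(k ⊃ j); contrapositively O(not j ⊃ not k). Since O(not j) holds, K gives O(not k).
The contrapositive of premise 8 (O(c ⊃ k)) is O(not k ⊃ not c), and O(not k) is already established, so O(not c).
Applying K to premise 1 (O(not c ⊃ not h)) and O(not c) yields O(not h).
The contrapositive of premise 5 (O(not g ⊃ h)) is O(not h ⊃ g), and O(not h) is already established, so O(g).
The contrapositive of premise 6 (O(s ⊃ not g)) is O(g ⊃ not s), and O(g) is already established, so O(not s).
However, premise 7 gives O(s).
We now have both O(not s) and O(s) — s is simultaneously obligatory and forbidden, violating the D-axiom.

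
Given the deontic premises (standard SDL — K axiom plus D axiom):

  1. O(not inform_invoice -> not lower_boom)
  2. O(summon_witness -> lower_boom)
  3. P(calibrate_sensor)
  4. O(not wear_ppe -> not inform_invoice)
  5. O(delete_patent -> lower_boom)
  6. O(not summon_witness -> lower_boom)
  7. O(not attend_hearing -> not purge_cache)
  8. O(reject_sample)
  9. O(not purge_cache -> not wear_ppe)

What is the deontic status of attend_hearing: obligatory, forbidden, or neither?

Premises 2 and 6 are O(summon_witness -> lower_boom) and O(not summon_witness -> lower_boom); every ideal world satisfies summon_witness or not summon_witness, so in either case lower_boom holds — hence O(lower_boom).
The contrapositive of premise 1 (O(not inform_invoice -> not lower_boom)) is O(lower_boom -> inform_invoice), and O(lower_boom) is already established, so O(inform_invoice).
The contrapositive of premise 4 (O(not wear_ppe -> not inform_invoice)) is O(inform_invoice -> wear_ppe), and O(inform_invoice) is already established, so O(wear_ppe).
The contrapositive of premise 9 (O(not purge_cache -> not wear_ppe)) is O(wear_ppe -> purge_cache), and O(wear_ppe) is already established, so O(purge_cache).
Premise 7, O(not attend_hearing -> not purge_cache), contraposes to O(purge_cache -> attend_hearing); with O(purge_cache) we get O(attend_hearing).
Premises 3, 5, 8 do not contribute to this derivation.
Hence attend_hearing is obligatory.

Obligatory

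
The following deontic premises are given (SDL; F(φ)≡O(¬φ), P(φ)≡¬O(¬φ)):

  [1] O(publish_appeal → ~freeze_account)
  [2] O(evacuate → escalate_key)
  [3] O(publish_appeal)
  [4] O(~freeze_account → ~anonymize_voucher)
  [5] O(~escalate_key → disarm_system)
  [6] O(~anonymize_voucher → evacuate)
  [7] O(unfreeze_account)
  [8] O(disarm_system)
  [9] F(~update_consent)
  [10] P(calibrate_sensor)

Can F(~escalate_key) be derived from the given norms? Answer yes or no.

Premise 3 states O(publish_appeal) outright.
Premise 1 is O(publish_appeal → ~freeze_account); since O(publish_appeal), deontic closure gives O(~freeze_account).
Applying K to premise 4 (O(~freeze_account → ~anonymize_voucher)) and O(~freeze_account) yields O(~anonymize_voucher).
Premise 6 is O(~anonymize_voucher → evacuate); since O(~anonymize_voucher), deontic closure gives O(evacuate).
With premise 2, O(evacuate → escalate_key), the K-axiom yields O(escalate_key).
Premises 5, 7, 8, 9, 10 do not contribute to this derivation.
So O(escalate_key) holds, i.e. F(~escalate_key). The claim follows.

Yes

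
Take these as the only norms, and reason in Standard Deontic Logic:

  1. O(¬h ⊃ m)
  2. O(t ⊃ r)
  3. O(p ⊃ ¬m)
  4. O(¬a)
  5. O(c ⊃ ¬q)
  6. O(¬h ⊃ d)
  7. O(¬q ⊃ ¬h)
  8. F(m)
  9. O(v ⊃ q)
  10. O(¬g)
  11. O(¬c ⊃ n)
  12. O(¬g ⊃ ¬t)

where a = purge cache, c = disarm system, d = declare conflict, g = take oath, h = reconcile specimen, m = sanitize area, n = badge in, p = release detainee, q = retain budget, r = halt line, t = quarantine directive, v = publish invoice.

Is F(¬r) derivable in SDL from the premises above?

No

Premise 2 is O(t ⊃ r), but O(t) is not derivable from the premises, so it does not yield O(r).
No other premise forces O(r). An ideal world satisfying every premise can still have ¬r true, so F(¬r) is not derivable.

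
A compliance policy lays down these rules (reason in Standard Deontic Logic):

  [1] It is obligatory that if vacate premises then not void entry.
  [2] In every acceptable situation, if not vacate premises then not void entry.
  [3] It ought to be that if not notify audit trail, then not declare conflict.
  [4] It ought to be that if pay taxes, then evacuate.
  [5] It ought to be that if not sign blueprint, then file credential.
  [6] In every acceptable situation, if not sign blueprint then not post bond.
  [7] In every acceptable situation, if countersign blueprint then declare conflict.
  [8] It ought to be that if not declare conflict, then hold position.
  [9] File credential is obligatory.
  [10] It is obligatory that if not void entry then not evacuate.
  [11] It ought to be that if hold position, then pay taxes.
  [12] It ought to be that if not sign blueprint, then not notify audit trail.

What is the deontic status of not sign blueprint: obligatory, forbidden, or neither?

Premises 1 and 2 are O(vacate_premises → ¬void_entry) and O(¬vacate_premises → ¬void_entry); every ideal world satisfies vacate_premises or ¬vacate_premises, so in either case ¬void_entry holds — hence O(¬void_entry).
Premise 10 is O(¬void_entry → ¬evacuate); since O(¬void_entry), deontic closure gives O(¬evacuate).
Premise 4 is O(pay_taxes → evacuate); contrapositively O(¬evacuate → ¬pay_taxes). Since O(¬evacuate) holds, K gives O(¬pay_taxes).
The contrapositive of premise 11 (O(hold_position → pay_taxes)) is O(¬pay_taxes → ¬hold_position), and O(¬pay_taxes) is already established, so O(¬hold_position).
Premise 8 is O(¬declare_conflict → hold_position); contrapositively O(¬hold_position → declare_conflict). Since O(¬hold_position) holds, K gives O(declare_conflict).
Premise 3 is O(¬notify_audit_trail → ¬declare_conflict); contrapositively O(declare_conflict → notify_audit_trail). Since O(declare_conflict) holds, K gives O(notify_audit_trail).
Premise 12 is O(¬sign_blueprint → ¬notify_audit_trail); contrapositively O(notify_audit_trail → sign_blueprint). Since O(notify_audit_trail) holds, K gives O(sign_blueprint).
Premises 5, 6, 7, 9 do not contribute to this derivation.
Thus O(sign_blueprint), which is F(¬sign_blueprint): ¬sign_blueprint is forbidden.

Forbidden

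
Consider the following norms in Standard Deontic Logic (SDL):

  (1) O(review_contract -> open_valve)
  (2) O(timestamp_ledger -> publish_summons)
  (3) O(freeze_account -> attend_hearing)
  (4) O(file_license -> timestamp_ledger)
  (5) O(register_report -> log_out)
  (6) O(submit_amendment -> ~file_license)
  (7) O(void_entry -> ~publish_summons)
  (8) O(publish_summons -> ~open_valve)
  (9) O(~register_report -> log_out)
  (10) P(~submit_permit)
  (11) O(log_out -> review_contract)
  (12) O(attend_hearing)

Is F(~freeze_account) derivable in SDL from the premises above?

No

Premise 3 is O(freeze_account -> attend_hearing); even if O(attend_hearing) held, inferring O(freeze_account) would be affirming the consequent — invalid.
No other premise forces O(freeze_account). An ideal world satisfying every premise can still have ~freeze_account true, so F(~freeze_account) is not derivable.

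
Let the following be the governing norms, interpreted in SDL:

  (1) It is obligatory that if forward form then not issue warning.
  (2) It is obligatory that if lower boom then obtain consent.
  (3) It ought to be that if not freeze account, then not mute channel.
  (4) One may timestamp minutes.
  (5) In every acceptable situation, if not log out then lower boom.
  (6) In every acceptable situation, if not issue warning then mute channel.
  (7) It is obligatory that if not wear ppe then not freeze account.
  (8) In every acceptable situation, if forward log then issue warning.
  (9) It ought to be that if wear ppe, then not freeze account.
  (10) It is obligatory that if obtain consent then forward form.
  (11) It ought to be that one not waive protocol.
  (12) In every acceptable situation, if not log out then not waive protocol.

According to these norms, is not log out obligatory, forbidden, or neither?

Premises 7 and 9 cover both cases: O(¬wear_ppe → ¬freeze_account) and O(wear_ppe → ¬freeze_account). Since ¬wear_ppe ∨ wear_ppe is a tautology, O(¬freeze_account) follows.
Applying K to premise 3 (O(¬freeze_account → ¬mute_channel)) and O(¬freeze_account) yields O(¬mute_channel).
The contrapositive of premise 6 (O(¬issue_warning → mute_channel)) is O(¬mute_channel → issue_warning), and O(¬mute_channel) is already established, so O(issue_warning).
Premise 1, O(forward_form → ¬issue_warning), contraposes to O(issue_warning → ¬forward_form); with O(issue_warning) we get O(¬forward_form).
Premise 10 is O(obtain_consent → forward_form); contrapositively O(¬forward_form → ¬obtain_consent). Since O(¬forward_form) holds, K gives O(¬obtain_consent).
The contrapositive of premise 2 (O(lower_boom → obtain_consent)) is O(¬obtain_consent → ¬lower_boom), and O(¬obtain_consent) is already established, so O(¬lower_boom).
Premise 5 is O(¬log_out → lower_boom); contrapositively O(¬lower_boom → log_out). Since O(¬lower_boom) holds, K gives O(log_out).
Premises 4, 8, 11, 12 do not contribute to this derivation.
Thus O(log_out), which is F(¬log_out): ¬log_out is forbidden.

Forbidden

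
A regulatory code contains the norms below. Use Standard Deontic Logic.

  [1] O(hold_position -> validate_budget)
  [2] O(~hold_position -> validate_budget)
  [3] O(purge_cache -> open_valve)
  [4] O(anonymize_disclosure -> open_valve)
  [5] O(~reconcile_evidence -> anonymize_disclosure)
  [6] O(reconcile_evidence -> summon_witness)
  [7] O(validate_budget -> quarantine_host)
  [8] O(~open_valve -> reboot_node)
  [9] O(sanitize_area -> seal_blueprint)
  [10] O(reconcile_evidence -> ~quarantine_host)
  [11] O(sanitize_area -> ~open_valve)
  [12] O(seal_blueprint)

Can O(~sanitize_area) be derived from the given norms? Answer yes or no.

Yes

By case analysis on ~hold_position: premise 2 gives O(~hold_position -> validate_budget) and premise 1 gives O(hold_position -> validate_budget), so O(validate_budget) either way.
Applying K to premise 7 (O(validate_budget -> quarantine_host)) and O(validate_budget) yields O(quarantine_host).
The contrapositive of premise 10 (O(reconcile_evidence -> ~quarantine_host)) is O(quarantine_host -> ~reconcile_evidence), and O(quarantine_host) is already established, so O(~reconcile_evidence).
With premise 5, O(~reconcile_evidence -> anonymize_disclosure), the K-axiom yields O(anonymize_disclosure).
With premise 4, O(anonymize_disclosure -> open_valve), the K-axiom yields O(open_valve).
The contrapositive of premise 11 (O(sanitize_area -> ~open_valve)) is O(open_valve -> ~sanitize_area), and O(open_valve) is already established, so O(~sanitize_area).
Premises 3, 6, 8, 9, 12 do not contribute to this derivation.
So O(~sanitize_area) follows.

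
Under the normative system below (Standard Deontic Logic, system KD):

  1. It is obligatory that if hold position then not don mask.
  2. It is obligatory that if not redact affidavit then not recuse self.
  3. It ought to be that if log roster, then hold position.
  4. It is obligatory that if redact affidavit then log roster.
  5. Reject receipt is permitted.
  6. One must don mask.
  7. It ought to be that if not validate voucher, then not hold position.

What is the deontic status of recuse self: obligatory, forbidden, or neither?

From premise 6 we have O(don_mask).
Premise 1, O(hold_position → ¬don_mask), contraposes to O(don_mask → ¬hold_position); with O(don_mask) we get O(¬hold_position).
The contrapositive of premise 3 (O(log_roster → hold_position)) is O(¬hold_position → ¬log_roster), and O(¬hold_position) is already established, so O(¬log_roster).
The contrapositive of premise 4 (O(redact_affidavit → log_roster)) is O(¬log_roster → ¬redact_affidavit), and O(¬log_roster) is already established, so O(¬redact_affidavit).
Applying K to premise 2 (O(¬redact_affidavit → ¬recuse_self)) and O(¬redact_affidavit) yields O(¬recuse_self).
Premises 5, 7 do not contribute to this derivation.
Thus O(¬recuse_self), which is F(recuse_self): recuse_self is forbidden.

Forbidden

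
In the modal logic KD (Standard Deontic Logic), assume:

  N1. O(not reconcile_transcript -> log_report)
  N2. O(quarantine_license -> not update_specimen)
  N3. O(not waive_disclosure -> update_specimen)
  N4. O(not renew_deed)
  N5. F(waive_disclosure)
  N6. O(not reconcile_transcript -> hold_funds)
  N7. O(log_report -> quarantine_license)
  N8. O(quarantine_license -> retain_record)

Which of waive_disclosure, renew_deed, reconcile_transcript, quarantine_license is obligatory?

F(waive_disclosure) at premise 5 means O(not waive_disclosure).
From O(not waive_disclosure) and premise 3, O(not waive_disclosure -> update_specimen), we obtain O(update_specimen).
Premise 2 is O(quarantine_license -> not update_specimen); contrapositively O(update_specimen -> not quarantine_license). Since O(update_specimen) holds, K gives O(not quarantine_license).
The contrapositive of premise 7 (O(log_report -> quarantine_license)) is O(not quarantine_license -> not log_report), and O(not quarantine_license) is already established, so O(not log_report).
Premise 1 is O(not reconcile_transcript -> log_report); contrapositively O(not log_report -> reconcile_transcript). Since O(not log_report) holds, K gives O(reconcile_transcript).
So O(reconcile_transcript) holds — reconcile_transcript is obligatory. None of the other listed options is made obligatory by any chain of premises.

reconcile_transcript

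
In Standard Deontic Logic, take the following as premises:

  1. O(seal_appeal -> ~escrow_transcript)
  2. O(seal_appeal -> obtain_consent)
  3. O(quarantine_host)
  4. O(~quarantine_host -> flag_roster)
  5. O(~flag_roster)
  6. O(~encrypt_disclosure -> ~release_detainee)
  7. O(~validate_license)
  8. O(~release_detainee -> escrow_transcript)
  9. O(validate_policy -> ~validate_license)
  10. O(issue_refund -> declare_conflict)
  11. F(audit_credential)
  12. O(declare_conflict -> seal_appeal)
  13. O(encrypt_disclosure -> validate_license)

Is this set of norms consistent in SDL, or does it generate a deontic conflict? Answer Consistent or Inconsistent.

Premise 4 is O(~quarantine_host -> flag_roster), but O(~quarantine_host) is not derivable from the premises, so it does not yield O(flag_roster).
So O(flag_roster) is not derivable, and the apparent clash with O(~flag_roster) does not arise.
A world satisfying every obligation exists (e.g. audit_credential=false, declare_conflict=false, encrypt_disclosure=false, escrow_transcript=true, flag_roster=false, issue_refund=false, obtain_consent=false, quarantine_host=true, release_detainee=false, seal_appeal=false, validate_license=false, validate_policy=false); no atom is both obligatory and forbidden, so the set is consistent.

Consistent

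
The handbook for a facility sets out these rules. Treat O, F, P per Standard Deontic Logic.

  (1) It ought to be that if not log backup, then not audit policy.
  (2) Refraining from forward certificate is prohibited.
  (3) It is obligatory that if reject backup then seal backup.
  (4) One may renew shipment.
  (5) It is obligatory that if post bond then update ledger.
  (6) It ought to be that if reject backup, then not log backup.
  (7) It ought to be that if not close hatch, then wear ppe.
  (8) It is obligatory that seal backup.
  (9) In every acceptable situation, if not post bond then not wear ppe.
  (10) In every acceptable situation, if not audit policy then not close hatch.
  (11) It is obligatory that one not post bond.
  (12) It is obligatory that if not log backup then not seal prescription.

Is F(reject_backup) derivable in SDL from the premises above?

Premise 11 gives O(¬post_bond).
Premise 9 is O(¬post_bond → ¬wear_ppe); since O(¬post_bond), deontic closure gives O(¬wear_ppe).
Premise 7 is O(¬close_hatch → wear_ppe); contrapositively O(¬wear_ppe → close_hatch). Since O(¬wear_ppe) holds, K gives O(close_hatch).
Premise 10, O(¬audit_policy → ¬close_hatch), contraposes to O(close_hatch → audit_policy); with O(close_hatch) we get O(audit_policy).
Premise 1, O(¬log_backup → ¬audit_policy), contraposes to O(audit_policy → log_backup); with O(audit_policy) we get O(log_backup).
Premise 6, O(reject_backup → ¬log_backup), contraposes to O(log_backup → ¬reject_backup); with O(log_backup) we get O(¬reject_backup).
Premises 2, 3, 4, 5, 8, 12 do not contribute to this derivation.
So O(¬reject_backup) holds, i.e. F(reject_backup). The claim follows.

Yes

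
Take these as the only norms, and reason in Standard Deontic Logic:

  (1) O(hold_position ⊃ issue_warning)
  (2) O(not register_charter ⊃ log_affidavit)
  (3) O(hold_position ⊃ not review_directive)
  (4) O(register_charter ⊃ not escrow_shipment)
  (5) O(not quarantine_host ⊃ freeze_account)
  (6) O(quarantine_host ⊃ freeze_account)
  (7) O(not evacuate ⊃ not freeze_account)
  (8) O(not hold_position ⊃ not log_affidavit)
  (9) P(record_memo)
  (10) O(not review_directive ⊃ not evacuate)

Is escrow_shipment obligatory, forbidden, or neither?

Forbidden

By case analysis on quarantine_host: premise 6 gives O(quarantine_host ⊃ freeze_account) and premise 5 gives O(not quarantine_host ⊃ freeze_account), so O(freeze_account) either way.
Premise 7 is O(not evacuate ⊃ not freeze_account); contrapositively O(freeze_account ⊃ evacuate). Since O(freeze_account) holds, K gives O(evacuate).
Premise 10 is O(not review_directive ⊃ not evacuate); contrapositively O(evacuate ⊃ review_directive). Since O(evacuate) holds, K gives O(review_directive).
Premise 3 is O(hold_position ⊃ not review_directive); contrapositively O(review_directive ⊃ not hold_position). Since O(review_directive) holds, K gives O(not hold_position).
From O(not hold_position) and premise 8, O(not hold_position ⊃ not log_affidavit), we obtain O(not log_affidavit).
Premise 2, O(not register_charter ⊃ log_affidavit), contraposes to O(not log_affidavit ⊃ register_charter); with O(not log_affidavit) we get O(register_charter).
With premise 4, O(register_charter ⊃ not escrow_shipment), the K-axiom yields O(not escrow_shipment).
Premises 1, 9 do not contribute to this derivation.
Thus O(not escrow_shipment), which is F(escrow_shipment): escrow_shipment is forbidden.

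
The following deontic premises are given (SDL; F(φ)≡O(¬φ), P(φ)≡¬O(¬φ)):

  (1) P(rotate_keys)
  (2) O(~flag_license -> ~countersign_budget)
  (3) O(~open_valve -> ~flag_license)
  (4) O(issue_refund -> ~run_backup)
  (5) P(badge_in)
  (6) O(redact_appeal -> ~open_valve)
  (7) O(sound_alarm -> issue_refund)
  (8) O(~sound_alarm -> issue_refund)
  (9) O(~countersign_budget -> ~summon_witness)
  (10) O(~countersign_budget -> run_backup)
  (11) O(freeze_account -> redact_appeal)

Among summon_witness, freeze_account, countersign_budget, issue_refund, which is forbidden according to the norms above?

Premises 8 and 7 cover both cases: O(~sound_alarm -> issue_refund) and O(sound_alarm -> issue_refund). Since ~sound_alarm ∨ sound_alarm is a tautology, O(issue_refund) follows.
Premise 4 is O(issue_refund -> ~run_backup); since O(issue_refund), deontic closure gives O(~run_backup).
Premise 10 is O(~countersign_budget -> run_backup); contrapositively O(~run_backup -> countersign_budget). Since O(~run_backup) holds, K gives O(countersign_budget).
Premise 2, O(~flag_license -> ~countersign_budget), contraposes to O(countersign_budget -> flag_license); with O(countersign_budget) we get O(flag_license).
Premise 3 is O(~open_valve -> ~flag_license); contrapositively O(flag_license -> open_valve). Since O(flag_license) holds, K gives O(open_valve).
Premise 6, O(redact_appeal -> ~open_valve), contraposes to O(open_valve -> ~redact_appeal); with O(open_valve) we get O(~redact_appeal).
Premise 11 is O(freeze_account -> redact_appeal); contrapositively O(~redact_appeal -> ~freeze_account). Since O(~redact_appeal) holds, K gives O(~freeze_account).
So O(~freeze_account) holds, i.e. freeze_account is forbidden. None of the other listed options is forbidden under the premises.

freeze_account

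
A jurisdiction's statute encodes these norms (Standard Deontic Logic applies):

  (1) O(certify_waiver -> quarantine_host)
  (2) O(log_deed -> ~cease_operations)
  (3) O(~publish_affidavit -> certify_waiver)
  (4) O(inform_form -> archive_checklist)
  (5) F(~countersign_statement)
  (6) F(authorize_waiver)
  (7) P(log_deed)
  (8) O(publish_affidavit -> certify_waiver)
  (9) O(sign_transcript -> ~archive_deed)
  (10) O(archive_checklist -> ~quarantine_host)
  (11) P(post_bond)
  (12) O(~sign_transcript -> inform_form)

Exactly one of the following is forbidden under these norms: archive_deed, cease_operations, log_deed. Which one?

archive_deed

By case analysis on ~publish_affidavit: premise 3 gives O(~publish_affidavit -> certify_waiver) and premise 8 gives O(publish_affidavit -> certify_waiver), so O(certify_waiver) either way.
From O(certify_waiver) and premise 1, O(certify_waiver -> quarantine_host), we obtain O(quarantine_host).
Premise 10 is O(archive_checklist -> ~quarantine_host); contrapositively O(quarantine_host -> ~archive_checklist). Since O(quarantine_host) holds, K gives O(~archive_checklist).
The contrapositive of premise 4 (O(inform_form -> archive_checklist)) is O(~archive_checklist -> ~inform_form), and O(~archive_checklist) is already established, so O(~inform_form).
Premise 12 is O(~sign_transcript -> inform_form); contrapositively O(~inform_form -> sign_transcript). Since O(~inform_form) holds, K gives O(sign_transcript).
Applying K to premise 9 (O(sign_transcript -> ~archive_deed)) and O(sign_transcript) yields O(~archive_deed).
So O(~archive_deed) holds, i.e. archive_deed is forbidden. None of the other listed options is forbidden under the premises.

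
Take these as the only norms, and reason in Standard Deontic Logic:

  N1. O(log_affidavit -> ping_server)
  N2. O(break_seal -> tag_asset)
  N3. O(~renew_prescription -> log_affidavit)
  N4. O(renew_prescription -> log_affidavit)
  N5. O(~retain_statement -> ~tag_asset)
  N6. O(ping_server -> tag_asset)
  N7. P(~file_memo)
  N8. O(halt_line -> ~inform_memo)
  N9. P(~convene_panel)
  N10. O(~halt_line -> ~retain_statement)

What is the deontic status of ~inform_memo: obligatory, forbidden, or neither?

Obligatory

Premises 3 and 4 are O(~renew_prescription -> log_affidavit) and O(renew_prescription -> log_affidavit); every ideal world satisfies ~renew_prescription or renew_prescription, so in either case log_affidavit holds — hence O(log_affidavit).
Applying K to premise 1 (O(log_affidavit -> ping_server)) and O(log_affidavit) yields O(ping_server).
Applying K to premise 6 (O(ping_server -> tag_asset)) and O(ping_server) yields O(tag_asset).
Premise 5 is O(~retain_statement -> ~tag_asset); contrapositively O(tag_asset -> retain_statement). Since O(tag_asset) holds, K gives O(retain_statement).
Premise 10, O(~halt_line -> ~retain_statement), contraposes to O(retain_statement -> halt_line); with O(retain_statement) we get O(halt_line).
Applying K to premise 8 (O(halt_line -> ~inform_memo)) and O(halt_line) yields O(~inform_memo).
Premises 2, 7, 9 do not contribute to this derivation.
Hence ~inform_memo is obligatory.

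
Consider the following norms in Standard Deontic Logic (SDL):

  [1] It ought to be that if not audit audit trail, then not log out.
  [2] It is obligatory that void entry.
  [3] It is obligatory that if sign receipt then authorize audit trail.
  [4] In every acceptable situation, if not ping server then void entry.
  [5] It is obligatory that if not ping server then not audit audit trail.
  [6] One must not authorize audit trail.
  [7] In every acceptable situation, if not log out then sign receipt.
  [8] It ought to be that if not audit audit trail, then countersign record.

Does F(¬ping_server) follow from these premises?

F(authorize_audit_trail) at premise 6 means O(¬authorize_audit_trail).
Premise 3 is O(sign_receipt → authorize_audit_trail); contrapositively O(¬authorize_audit_trail → ¬sign_receipt). Since O(¬authorize_audit_trail) holds, K gives O(¬sign_receipt).
Premise 7, O(¬log_out → sign_receipt), contraposes to O(¬sign_receipt → log_out); with O(¬sign_receipt) we get O(log_out).
Premise 1 is O(¬audit_audit_trail → ¬log_out); contrapositively O(log_out → audit_audit_trail). Since O(log_out) holds, K gives O(audit_audit_trail).
Premise 5, O(¬ping_server → ¬audit_audit_trail), contraposes to O(audit_audit_trail → ping_server); with O(audit_audit_trail) we get O(ping_server).
Premises 2, 4, 8 do not contribute to this derivation.
So O(ping_server) holds, i.e. F(¬ping_server). The claim follows.

Yes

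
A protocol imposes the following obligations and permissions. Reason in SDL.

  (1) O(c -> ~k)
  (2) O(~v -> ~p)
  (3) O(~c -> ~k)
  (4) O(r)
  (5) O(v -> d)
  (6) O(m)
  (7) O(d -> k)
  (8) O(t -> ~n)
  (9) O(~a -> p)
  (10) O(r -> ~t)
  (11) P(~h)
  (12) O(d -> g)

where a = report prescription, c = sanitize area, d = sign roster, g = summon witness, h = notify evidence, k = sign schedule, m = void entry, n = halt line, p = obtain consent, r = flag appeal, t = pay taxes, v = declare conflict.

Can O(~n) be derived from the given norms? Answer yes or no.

Premise 8 is O(t -> ~n), but O(t) is not derivable from the premises, so it does not yield O(~n).
No other premise forces O(~n). An ideal world satisfying every premise can still have ~n false, so O(~n) is not derivable.

No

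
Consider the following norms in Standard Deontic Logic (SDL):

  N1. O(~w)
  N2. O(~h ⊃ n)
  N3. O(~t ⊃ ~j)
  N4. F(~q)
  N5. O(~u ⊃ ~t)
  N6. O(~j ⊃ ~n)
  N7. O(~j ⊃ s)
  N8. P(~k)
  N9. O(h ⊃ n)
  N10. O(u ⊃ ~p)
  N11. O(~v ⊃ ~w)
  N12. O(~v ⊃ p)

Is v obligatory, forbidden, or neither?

Obligatory

By case analysis on ~h: premise 2 gives O(~h ⊃ n) and premise 9 gives O(h ⊃ n), so O(n) either way.
Premise 6 is O(~j ⊃ ~n); contrapositively O(n ⊃ j). Since O(n) holds, K gives O(j).
The contrapositive of premise 3 (O(~t ⊃ ~j)) is O(j ⊃ t), and O(j) is already established, so O(t).
The contrapositive of premise 5 (O(~u ⊃ ~t)) is O(t ⊃ u), and O(t) is already established, so O(u).
With premise 10, O(u ⊃ ~p), the K-axiom yields O(~p).
Premise 12 is O(~v ⊃ p); contrapositively O(~p ⊃ v). Since O(~p) holds, K gives O(v).
Premises 1, 4, 7, 8, 11 do not contribute to this derivation.
Hence v is obligatory.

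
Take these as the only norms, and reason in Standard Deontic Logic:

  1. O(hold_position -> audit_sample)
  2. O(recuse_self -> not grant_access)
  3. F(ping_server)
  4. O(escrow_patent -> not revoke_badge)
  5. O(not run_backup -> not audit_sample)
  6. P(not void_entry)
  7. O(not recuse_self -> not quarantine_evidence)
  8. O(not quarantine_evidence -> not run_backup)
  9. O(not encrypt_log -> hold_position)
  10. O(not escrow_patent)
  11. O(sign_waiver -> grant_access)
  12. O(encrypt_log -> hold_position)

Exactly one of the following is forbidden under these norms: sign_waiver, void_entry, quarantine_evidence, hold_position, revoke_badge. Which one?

Premises 9 and 12 are O(not encrypt_log -> hold_position) and O(encrypt_log -> hold_position); every ideal world satisfies not encrypt_log or encrypt_log, so in either case hold_position holds — hence O(hold_position).
Applying K to premise 1 (O(hold_position -> audit_sample)) and O(hold_position) yields O(audit_sample).
The contrapositive of premise 5 (O(not run_backup -> not audit_sample)) is O(audit_sample -> run_backup), and O(audit_sample) is already established, so O(run_backup).
Premise 8 is O(not quarantine_evidence -> not run_backup); contrapositively O(run_backup -> quarantine_evidence). Since O(run_backup) holds, K gives O(quarantine_evidence).
Premise 7 is O(not recuse_self -> not quarantine_evidence); contrapositively O(quarantine_evidence -> recuse_self). Since O(quarantine_evidence) holds, K gives O(recuse_self).
From O(recuse_self) and premise 2, O(recuse_self -> not grant_access), we obtain O(not grant_access).
Premise 11, O(sign_waiver -> grant_access), contraposes to O(not grant_access -> not sign_waiver); with O(not grant_access) we get O(not sign_waiver).
So O(not sign_waiver) holds, i.e. sign_waiver is forbidden. None of the other listed options is forbidden under the premises.

sign_waiver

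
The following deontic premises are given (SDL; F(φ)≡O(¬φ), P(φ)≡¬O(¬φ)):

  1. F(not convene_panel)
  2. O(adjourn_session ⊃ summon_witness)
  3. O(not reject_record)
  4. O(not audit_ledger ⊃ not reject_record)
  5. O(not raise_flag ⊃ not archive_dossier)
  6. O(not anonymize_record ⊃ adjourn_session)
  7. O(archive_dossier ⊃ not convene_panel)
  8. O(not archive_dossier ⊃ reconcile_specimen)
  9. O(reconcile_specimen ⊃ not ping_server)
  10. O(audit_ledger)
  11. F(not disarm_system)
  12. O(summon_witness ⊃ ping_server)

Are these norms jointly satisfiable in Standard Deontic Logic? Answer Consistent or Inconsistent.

Premise 4 is O(not audit_ledger ⊃ not reject_record); even if O(not reject_record) held, inferring O(not audit_ledger) would be affirming the consequent — invalid.
So O(not audit_ledger) is not derivable, and the apparent clash with O(audit_ledger) does not arise.
A world satisfying every obligation exists (e.g. adjourn_session=false, anonymize_record=true, archive_dossier=false, audit_ledger=true, convene_panel=true, disarm_system=true, ping_server=false, raise_flag=false, reconcile_specimen=true, reject_record=false, summon_witness=false); no atom is both obligatory and forbidden, so the set is consistent.

Consistent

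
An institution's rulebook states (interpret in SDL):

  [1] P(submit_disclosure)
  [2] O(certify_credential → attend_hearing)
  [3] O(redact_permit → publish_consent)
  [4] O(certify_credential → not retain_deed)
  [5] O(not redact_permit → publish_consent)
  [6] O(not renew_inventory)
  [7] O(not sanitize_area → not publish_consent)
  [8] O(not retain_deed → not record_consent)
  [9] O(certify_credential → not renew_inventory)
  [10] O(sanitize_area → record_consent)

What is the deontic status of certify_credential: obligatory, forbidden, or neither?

Forbidden

Premises 3 and 5 cover both cases: O(redact_permit → publish_consent) and O(not redact_permit → publish_consent). Since redact_permit ∨ not redact_permit is a tautology, O(publish_consent) follows.
Premise 7 is O(not sanitize_area → not publish_consent); contrapositively O(publish_consent → sanitize_area). Since O(publish_consent) holds, K gives O(sanitize_area).
With premise 10, O(sanitize_area → record_consent), the K-axiom yields O(record_consent).
Premise 8, O(not retain_deed → not record_consent), contraposes to O(record_consent → retain_deed); with O(record_consent) we get O(retain_deed).
Premise 4 is O(certify_credential → not retain_deed); contrapositively O(retain_deed → not certify_credential). Since O(retain_deed) holds, K gives O(not certify_credential).
Premises 1, 2, 6, 9 do not contribute to this derivation.
Thus O(not certify_credential), which is F(certify_credential): certify_credential is forbidden.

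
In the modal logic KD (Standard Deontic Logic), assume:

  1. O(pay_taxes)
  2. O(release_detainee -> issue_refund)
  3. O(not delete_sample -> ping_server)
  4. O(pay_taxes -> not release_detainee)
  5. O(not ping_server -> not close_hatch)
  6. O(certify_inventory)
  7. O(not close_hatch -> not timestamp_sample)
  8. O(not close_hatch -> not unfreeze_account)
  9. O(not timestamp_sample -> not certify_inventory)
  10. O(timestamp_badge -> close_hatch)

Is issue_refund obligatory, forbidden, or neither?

Neither

Premise 2 is O(release_detainee -> issue_refund), but O(release_detainee) is not derivable from the premises, so it does not yield O(issue_refund).
No premise or chain of K-axiom applications forces O(issue_refund), and none forces O(not issue_refund). So issue_refund is neither obligatory nor forbidden under these norms.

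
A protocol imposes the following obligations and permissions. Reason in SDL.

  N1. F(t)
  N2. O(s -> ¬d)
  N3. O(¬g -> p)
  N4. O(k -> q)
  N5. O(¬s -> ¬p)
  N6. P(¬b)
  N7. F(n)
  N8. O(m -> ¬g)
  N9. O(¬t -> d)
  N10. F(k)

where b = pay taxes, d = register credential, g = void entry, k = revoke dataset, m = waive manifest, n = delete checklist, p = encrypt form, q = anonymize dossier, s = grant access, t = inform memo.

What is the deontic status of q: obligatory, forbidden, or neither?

Neither

Premise 4 is O(k -> q), but O(k) is not derivable from the premises, so it does not yield O(q).
No premise or chain of K-axiom applications forces O(q), and none forces O(¬q). So q is neither obligatory nor forbidden under these norms.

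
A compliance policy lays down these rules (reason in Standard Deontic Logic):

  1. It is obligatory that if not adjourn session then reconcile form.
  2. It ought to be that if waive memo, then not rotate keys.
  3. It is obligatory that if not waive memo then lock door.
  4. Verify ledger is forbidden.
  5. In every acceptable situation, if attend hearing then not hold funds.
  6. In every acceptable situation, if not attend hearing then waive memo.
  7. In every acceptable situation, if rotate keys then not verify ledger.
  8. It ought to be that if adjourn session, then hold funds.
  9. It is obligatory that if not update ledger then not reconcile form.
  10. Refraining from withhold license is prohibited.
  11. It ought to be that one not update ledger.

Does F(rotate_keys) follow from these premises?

Yes

Premise 11 states O(¬update_ledger) outright.
Applying K to premise 9 (O(¬update_ledger → ¬reconcile_form)) and O(¬update_ledger) yields O(¬reconcile_form).
Premise 1, O(¬adjourn_session → reconcile_form), contraposes to O(¬reconcile_form → adjourn_session); with O(¬reconcile_form) we get O(adjourn_session).
Premise 8 is O(adjourn_session → hold_funds); since O(adjourn_session), deontic closure gives O(hold_funds).
Premise 5, O(attend_hearing → ¬hold_funds), contraposes to O(hold_funds → ¬attend_hearing); with O(hold_funds) we get O(¬attend_hearing).
Applying K to premise 6 (O(¬attend_hearing → waive_memo)) and O(¬attend_hearing) yields O(waive_memo).
With premise 2, O(waive_memo → ¬rotate_keys), the K-axiom yields O(¬rotate_keys).
Premises 3, 4, 7, 10 do not contribute to this derivation.
So O(¬rotate_keys) holds, i.e. F(rotate_keys). The claim follows.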